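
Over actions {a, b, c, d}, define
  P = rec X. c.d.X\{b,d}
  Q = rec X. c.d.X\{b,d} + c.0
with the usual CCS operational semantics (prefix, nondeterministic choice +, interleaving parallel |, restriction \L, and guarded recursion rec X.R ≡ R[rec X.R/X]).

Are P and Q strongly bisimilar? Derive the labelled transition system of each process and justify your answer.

LTS(P): 4 reachable states
  u0 = rec X. c.d.X\{b,d} has moves -c-> u1
  u1 = d.(rec X. c.d.X\{b,d})\{b,d} has moves -d-> u2
  u2 = (rec X. c.d.X\{b,d})\{b,d} has moves -c-> u3
  u3 = (d.(rec X. c.d.X\{b,d})\{b,d})\{b,d} has moves deadlocked
LTS(Q): 6 reachable states
  v0 = rec X. c.d.X\{b,d} + c.0 has moves -c-> v1, -c-> v2
  v1 = 0 has moves deadlocked
  v2 = d.(rec X. c.d.X\{b,d} + c.0)\{b,d} has moves -d-> v3
  v3 = (rec X. c.d.X\{b,d} + c.0)\{b,d} has moves -c-> v4, -c-> v5
  v4 = (d.(rec X. c.d.X\{b,d} + c.0)\{b,d})\{b,d} has moves deadlocked
  v5 = 0\{b,d} has moves deadlocked
Bisimilarity quotient blocks:
  B0 = {u0}
  B1 = {u1, v2}
  B2 = {u2, v3}
  B3 = {u3, v1, v4, v5}
  B4 = {v0}
u0 ∈ B0, v0 ∈ B4 → different blocks

not bisimilar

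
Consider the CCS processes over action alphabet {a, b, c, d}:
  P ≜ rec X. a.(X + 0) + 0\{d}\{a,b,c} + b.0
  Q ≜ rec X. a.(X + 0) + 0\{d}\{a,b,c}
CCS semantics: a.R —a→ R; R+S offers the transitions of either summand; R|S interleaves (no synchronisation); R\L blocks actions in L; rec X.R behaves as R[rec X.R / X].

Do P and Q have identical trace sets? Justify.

P's transition system — 3 states:
  s0 = rec X. a.(X + 0) + 0\{d}\{a,b,c} + b.0 has moves —a→ s1, —b→ s2
  s1 = (rec X. a.(X + 0) + 0\{d}\{a,b,c} + b.0) + 0 has moves —a→ s1, —b→ s2
  s2 = 0 has moves deadlocked
Q's transition system — 2 states:
  t0 = rec X. a.(X + 0) + 0\{d}\{a,b,c} has moves —a→ t1
  t1 = (rec X. a.(X + 0) + 0\{d}\{a,b,c}) + 0 has moves —a→ t1
Trace ⟨b⟩ through P, begin at {s0}:
  after b @ step 1: {s2}
  P completes σ.
Trace ⟨b⟩ through Q, begin at {t0}:
  after b @ step 1: no successor for Q

NO — witness ⟨b⟩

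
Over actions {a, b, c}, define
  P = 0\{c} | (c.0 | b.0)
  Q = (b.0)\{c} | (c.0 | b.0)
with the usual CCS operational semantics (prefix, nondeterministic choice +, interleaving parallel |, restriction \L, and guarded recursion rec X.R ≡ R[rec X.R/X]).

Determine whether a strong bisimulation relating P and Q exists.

NO

P's transition system — 4 states:
  u0 = 0\{c} | (c.0 | b.0) → —b→ u1, —c→ u2
  u1 = 0\{c} | (c.0 | 0) → —c→ u3
  u2 = 0\{c} | (0 | b.0) → —b→ u3
  u3 = 0\{c} | (0 | 0) → ·
Q's transition system — 8 states:
  v0 = (b.0)\{c} | (c.0 | b.0) → —b→ v1, —b→ v2, —c→ v3
  v1 = (b.0)\{c} | (c.0 | 0) → —b→ v4, —c→ v5
  v2 = 0\{c} | (c.0 | b.0) → —b→ v4, —c→ v6
  v3 = (b.0)\{c} | (0 | b.0) → —b→ v5, —b→ v6
  v4 = 0\{c} | (c.0 | 0) → —c→ v7
  v5 = (b.0)\{c} | (0 | 0) → —b→ v7
  v6 = 0\{c} | (0 | b.0) → —b→ v7
  v7 = 0\{c} | (0 | 0) → ·
Coarsest stable partition (strong bisimilarity classes):
  B0 = {u0, v1, v2}
  B1 = {u1, v4}
  B2 = {u3, v7}
  B3 = {u2, v5, v6}
  B4 = {v0}
  B5 = {v3}
u0 ∈ B0, v0 ∈ B4 → different blocks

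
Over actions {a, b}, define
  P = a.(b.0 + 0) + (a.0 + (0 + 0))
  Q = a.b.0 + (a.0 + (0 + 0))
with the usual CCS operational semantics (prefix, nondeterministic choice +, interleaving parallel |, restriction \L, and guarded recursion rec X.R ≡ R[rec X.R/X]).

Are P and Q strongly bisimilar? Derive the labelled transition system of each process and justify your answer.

YES

LTS(P): 3 reachable states
  s0 = a.(b.0 + 0) + (a.0 + (0 + 0)) ⊢ ··a··> s1, ··a··> s2
  s1 = 0 ⊢ deadlocked
  s2 = b.0 + 0 ⊢ ··b··> s1
LTS(Q): 3 reachable states
  t0 = a.b.0 + (a.0 + (0 + 0)) ⊢ ··a··> t1, ··a··> t2
  t1 = 0 ⊢ deadlocked
  t2 = b.0 ⊢ ··b··> t1
Partition-refinement fixed point:
  B0 = {s0, t0}
  B1 = {s1, t1}
  B2 = {s2, t2}
s0 ∈ B0, t0 ∈ B0 → same block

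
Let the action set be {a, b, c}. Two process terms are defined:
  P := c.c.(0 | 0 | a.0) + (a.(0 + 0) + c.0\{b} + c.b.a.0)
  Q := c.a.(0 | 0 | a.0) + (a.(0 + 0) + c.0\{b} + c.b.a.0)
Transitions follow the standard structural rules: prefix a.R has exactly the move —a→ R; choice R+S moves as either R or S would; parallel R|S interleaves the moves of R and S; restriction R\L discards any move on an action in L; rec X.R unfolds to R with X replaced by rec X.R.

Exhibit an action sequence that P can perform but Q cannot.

P's transition system — 9 states:
  m0 = c.c.(0 | 0 | a.0) + (a.(0 + 0) + c.0\{b} + c.b.a.0) ⊢ --a--▸ m1, --c--▸ m2, --c--▸ m3, --c--▸ m4
  m1 = 0 + 0 ⊢ (no moves)
  m2 = 0\{b} ⊢ (no moves)
  m3 = b.a.0 ⊢ --b--▸ m5
  m4 = c.(0 | 0 | a.0) ⊢ --c--▸ m6
  m5 = a.0 ⊢ --a--▸ m7
  m6 = 0 | 0 | a.0 ⊢ --a--▸ m8
  m7 = 0 ⊢ (no moves)
  m8 = 0 | 0 | 0 ⊢ (no moves)
Q's transition system — 9 states:
  n0 = c.a.(0 | 0 | a.0) + (a.(0 + 0) + c.0\{b} + c.b.a.0) ⊢ --a--▸ n1, --c--▸ n2, --c--▸ n3, --c--▸ n4
  n1 = 0 + 0 ⊢ (no moves)
  n2 = 0\{b} ⊢ (no moves)
  n3 = a.(0 | 0 | a.0) ⊢ --a--▸ n5
  n4 = b.a.0 ⊢ --b--▸ n6
  n5 = 0 | 0 | a.0 ⊢ --a--▸ n7
  n6 = a.0 ⊢ --a--▸ n8
  n7 = 0 | 0 | 0 ⊢ (no moves)
  n8 = 0 ⊢ (no moves)
Trace ⟨cc⟩ through P, begin at {m0}:
  after c @ step 1: {m2, m3, m4}
  after c @ step 2: {m6}
  ✓ P
Trace ⟨cc⟩ through Q, begin at {n0}:
  after c @ step 1: {n2, n3, n4}
  after c @ step 2: ∅ (Q stuck)

cc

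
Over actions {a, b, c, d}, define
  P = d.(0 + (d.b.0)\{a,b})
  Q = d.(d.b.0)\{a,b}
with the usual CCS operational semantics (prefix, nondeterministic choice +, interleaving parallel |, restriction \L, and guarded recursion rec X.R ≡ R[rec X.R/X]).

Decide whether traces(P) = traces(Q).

traces(P) = traces(Q)

P's transition system — 3 states:
  p0 = d.(0 + (d.b.0)\{a,b}) → —d→ p1
  p1 = 0 + (d.b.0)\{a,b} → —d→ p2
  p2 = (b.0)\{a,b} → stopped
Q's transition system — 3 states:
  q0 = d.(d.b.0)\{a,b} → —d→ q1
  q1 = (d.b.0)\{a,b} → —d→ q2
  q2 = (b.0)\{a,b} → stopped
Bisimilarity quotient blocks:
  B0 = {p0, q0}
  B1 = {p1, q1}
  B2 = {p2, q2}
p0 ∈ B0, q0 ∈ B0 → same block
Bisimilar ⇒ trace-equivalent.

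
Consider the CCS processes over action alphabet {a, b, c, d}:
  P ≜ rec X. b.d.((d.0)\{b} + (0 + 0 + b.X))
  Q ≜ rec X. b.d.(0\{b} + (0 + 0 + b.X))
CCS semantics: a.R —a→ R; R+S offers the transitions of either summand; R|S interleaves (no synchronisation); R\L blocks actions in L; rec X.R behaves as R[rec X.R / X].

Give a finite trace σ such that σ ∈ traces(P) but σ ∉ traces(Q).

Reachable graph of P (4 states):
  p0 = rec X. b.d.((d.0)\{b} + (0 + 0 + b.X)) has moves -b-> p1
  p1 = d.((d.0)\{b} + (0 + 0 + b.(rec X. b.d.((d.0)\{b} + (0 + 0 + b.X))))) has moves -d-> p2
  p2 = (d.0)\{b} + (0 + 0 + b.(rec X. b.d.((d.0)\{b} + (0 + 0 + b.X)))) has moves -b-> p0, -d-> p3
  p3 = 0\{b} has moves deadlocked
Reachable graph of Q (3 states):
  q0 = rec X. b.d.(0\{b} + (0 + 0 + b.X)) has moves -b-> q1
  q1 = d.(0\{b} + (0 + 0 + b.(rec X. b.d.(0\{b} + (0 + 0 + b.X))))) has moves -d-> q2
  q2 = 0\{b} + (0 + 0 + b.(rec X. b.d.(0\{b} + (0 + 0 + b.X)))) has moves -b-> q0
Run σ = ⟨bdd⟩ on P: start {p0}
  after b @ step 1: {p1}
  after d @ step 2: {p2}
  after d @ step 3: {p3}
  — P admits the full trace.
Run σ = ⟨bdd⟩ on Q: start {q0}
  after b @ step 1: {q1}
  after d @ step 2: {q2}
  after d @ step 3: ∅  — Q cannot continue

bdd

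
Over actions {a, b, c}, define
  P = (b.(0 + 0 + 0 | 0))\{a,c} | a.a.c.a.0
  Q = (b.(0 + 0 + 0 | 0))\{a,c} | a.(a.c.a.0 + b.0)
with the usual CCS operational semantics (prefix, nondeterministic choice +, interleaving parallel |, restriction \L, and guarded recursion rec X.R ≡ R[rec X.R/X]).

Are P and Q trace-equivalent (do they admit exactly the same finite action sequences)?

trace-distinct — witness ⟨abb⟩

LTS(P): 10 reachable states
  s0 = (b.(0 + 0 + 0 | 0))\{a,c} | a.a.c.a.0 → -a-> s1, -b-> s2
  s1 = (b.(0 + 0 + 0 | 0))\{a,c} | a.c.a.0 → -a-> s3, -b-> s4
  s2 = (0 + 0 + 0 | 0)\{a,c} | a.a.c.a.0 → -a-> s4
  s3 = (b.(0 + 0 + 0 | 0))\{a,c} | c.a.0 → -b-> s5, -c-> s6
  s4 = (0 + 0 + 0 | 0)\{a,c} | a.c.a.0 → -a-> s5
  s5 = (0 + 0 + 0 | 0)\{a,c} | c.a.0 → -c-> s7
  s6 = (b.(0 + 0 + 0 | 0))\{a,c} | a.0 → -a-> s8, -b-> s7
  s7 = (0 + 0 + 0 | 0)\{a,c} | a.0 → -a-> s9
  s8 = (b.(0 + 0 + 0 | 0))\{a,c} | 0 → -b-> s9
  s9 = (0 + 0 + 0 | 0)\{a,c} | 0 → deadlocked
LTS(Q): 10 reachable states
  t0 = (b.(0 + 0 + 0 | 0))\{a,c} | a.(a.c.a.0 + b.0) → -a-> t1, -b-> t2
  t1 = (b.(0 + 0 + 0 | 0))\{a,c} | (a.c.a.0 + b.0) → -a-> t3, -b-> t4, -b-> t5
  t2 = (0 + 0 + 0 | 0)\{a,c} | a.(a.c.a.0 + b.0) → -a-> t4
  t3 = (b.(0 + 0 + 0 | 0))\{a,c} | c.a.0 → -b-> t6, -c-> t7
  t4 = (0 + 0 + 0 | 0)\{a,c} | (a.c.a.0 + b.0) → -a-> t6, -b-> t8
  t5 = (b.(0 + 0 + 0 | 0))\{a,c} | 0 → -b-> t8
  t6 = (0 + 0 + 0 | 0)\{a,c} | c.a.0 → -c-> t9
  t7 = (b.(0 + 0 + 0 | 0))\{a,c} | a.0 → -a-> t5, -b-> t9
  t8 = (0 + 0 + 0 | 0)\{a,c} | 0 → deadlocked
  t9 = (0 + 0 + 0 | 0)\{a,c} | a.0 → -a-> t8
Executing abb from Q (initial set {t0}):
  after a @ step 1: {t1}
  after b @ step 2: {t4, t5}
  after b @ step 3: {t8}
  Q completes σ.
Executing abb from P (initial set {s0}):
  after a @ step 1: {s1}
  after b @ step 2: {s4}
  after b @ step 3: no successor for P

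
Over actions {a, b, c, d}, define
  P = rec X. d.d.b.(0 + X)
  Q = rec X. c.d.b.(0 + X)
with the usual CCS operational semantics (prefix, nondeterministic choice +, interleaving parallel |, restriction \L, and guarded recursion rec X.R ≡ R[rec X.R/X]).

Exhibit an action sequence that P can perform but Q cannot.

d

Reachable graph of P (4 states):
  m0 = rec X. d.d.b.(0 + X) ⊢ -d-> m1
  m1 = d.b.(0 + (rec X. d.d.b.(0 + X))) ⊢ -d-> m2
  m2 = b.(0 + (rec X. d.d.b.(0 + X))) ⊢ -b-> m3
  m3 = 0 + (rec X. d.d.b.(0 + X)) ⊢ -d-> m1
Reachable graph of Q (4 states):
  n0 = rec X. c.d.b.(0 + X) ⊢ -c-> n1
  n1 = d.b.(0 + (rec X. c.d.b.(0 + X))) ⊢ -d-> n2
  n2 = b.(0 + (rec X. c.d.b.(0 + X))) ⊢ -b-> n3
  n3 = 0 + (rec X. c.d.b.(0 + X)) ⊢ -c-> n1
Trace ⟨d⟩ through P, begin at {m0}:
  [1] d ⇒ {m1}
  — P admits the full trace.
Trace ⟨d⟩ through Q, begin at {n0}:
  [1] d ⇒ no successor for Q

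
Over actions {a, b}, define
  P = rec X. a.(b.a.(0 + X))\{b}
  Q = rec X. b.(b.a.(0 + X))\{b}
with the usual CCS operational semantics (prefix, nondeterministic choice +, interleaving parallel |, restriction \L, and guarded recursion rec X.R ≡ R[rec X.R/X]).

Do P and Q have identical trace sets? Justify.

trace-distinct — witness ⟨a⟩

Reachable graph of P (2 states):
  s0 = rec X. a.(b.a.(0 + X))\{b} :: ··a··> s1
  s1 = (b.a.(0 + (rec X. a.(b.a.(0 + X))\{b})))\{b} :: (no moves)
Reachable graph of Q (2 states):
  t0 = rec X. b.(b.a.(0 + X))\{b} :: ··b··> t1
  t1 = (b.a.(0 + (rec X. b.(b.a.(0 + X))\{b})))\{b} :: (no moves)
Trace ⟨a⟩ through P, begin at {s0}:
  [1] a ⇒ {s1}
  P completes σ.
Trace ⟨a⟩ through Q, begin at {t0}:
  [1] a ⇒ ∅ (Q stuck)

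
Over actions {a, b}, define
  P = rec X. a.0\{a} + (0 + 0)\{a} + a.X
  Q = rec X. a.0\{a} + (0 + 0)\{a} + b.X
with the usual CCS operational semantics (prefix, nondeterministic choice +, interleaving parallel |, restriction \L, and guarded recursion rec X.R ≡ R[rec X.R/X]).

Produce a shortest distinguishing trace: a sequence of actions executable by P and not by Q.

aa

LTS(P): 2 reachable states
  s0 = rec X. a.0\{a} + (0 + 0)\{a} + a.X :: --a--▸ s0, --a--▸ s1
  s1 = 0\{a} :: ∅
LTS(Q): 2 reachable states
  t0 = rec X. a.0\{a} + (0 + 0)\{a} + b.X :: --a--▸ t1, --b--▸ t0
  t1 = 0\{a} :: ∅
Trace ⟨aa⟩ through P, begin at {s0}:
  after a @ step 1: {s0, s1}
  after a @ step 2: {s0, s1}
  — P admits the full trace.
Trace ⟨aa⟩ through Q, begin at {t0}:
  after a @ step 1: {t1}
  after a @ step 2: no successor for Q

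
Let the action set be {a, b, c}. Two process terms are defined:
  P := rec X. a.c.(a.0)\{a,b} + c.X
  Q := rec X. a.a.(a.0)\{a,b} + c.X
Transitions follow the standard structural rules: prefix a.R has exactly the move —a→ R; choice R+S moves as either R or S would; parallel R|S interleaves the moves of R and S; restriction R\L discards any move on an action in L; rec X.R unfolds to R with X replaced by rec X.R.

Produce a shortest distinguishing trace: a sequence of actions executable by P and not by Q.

ac

LTS(P): 3 reachable states
  s0 = rec X. a.c.(a.0)\{a,b} + c.X ⊢ =a=> s1, =c=> s0
  s1 = c.(a.0)\{a,b} ⊢ =c=> s2
  s2 = (a.0)\{a,b} ⊢ ·
LTS(Q): 3 reachable states
  t0 = rec X. a.a.(a.0)\{a,b} + c.X ⊢ =a=> t1, =c=> t0
  t1 = a.(a.0)\{a,b} ⊢ =a=> t2
  t2 = (a.0)\{a,b} ⊢ ·
Executing ac from P (initial set {s0}):
  [1] a ⇒ {s1}
  [2] c ⇒ {s2}
  P completes σ.
Executing ac from Q (initial set {t0}):
  [1] a ⇒ {t1}
  [2] c ⇒ no successor for Q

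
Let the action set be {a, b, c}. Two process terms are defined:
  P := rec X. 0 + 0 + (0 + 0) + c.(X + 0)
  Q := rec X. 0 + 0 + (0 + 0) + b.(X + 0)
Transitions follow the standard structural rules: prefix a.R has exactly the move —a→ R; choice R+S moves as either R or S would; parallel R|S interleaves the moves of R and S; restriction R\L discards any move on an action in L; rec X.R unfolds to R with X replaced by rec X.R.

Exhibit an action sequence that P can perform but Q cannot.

P's transition system — 2 states:
  u0 = rec X. 0 + 0 + (0 + 0) + c.(X + 0) | =c=> u1
  u1 = (rec X. 0 + 0 + (0 + 0) + c.(X + 0)) + 0 | =c=> u1
Q's transition system — 2 states:
  v0 = rec X. 0 + 0 + (0 + 0) + b.(X + 0) | =b=> v1
  v1 = (rec X. 0 + 0 + (0 + 0) + b.(X + 0)) + 0 | =b=> v1
Trace ⟨c⟩ through P, begin at {u0}:
  [1] c ⇒ {u1}
  P completes σ.
Trace ⟨c⟩ through Q, begin at {v0}:
  [1] c ⇒ ∅  — Q cannot continue

c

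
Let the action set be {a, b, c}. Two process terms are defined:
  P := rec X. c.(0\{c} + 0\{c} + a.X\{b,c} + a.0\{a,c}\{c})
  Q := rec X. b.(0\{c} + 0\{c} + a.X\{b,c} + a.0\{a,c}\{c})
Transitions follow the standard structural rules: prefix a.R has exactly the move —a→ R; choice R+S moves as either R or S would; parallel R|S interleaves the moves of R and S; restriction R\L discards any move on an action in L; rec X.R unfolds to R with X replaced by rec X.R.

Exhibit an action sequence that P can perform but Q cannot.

c

Reachable graph of P (4 states):
  p0 = rec X. c.(0\{c} + 0\{c} + a.X\{b,c} + a.0\{a,c}\{c}) has moves -c-> p1
  p1 = 0\{c} + 0\{c} + a.(rec X. c.(0\{c} + 0\{c} + a.X\{b,c} + a.0\{a,c}\{c}))\{b,c} + a.0\{a,c}\{c} has moves -a-> p2, -a-> p3
  p2 = (rec X. c.(0\{c} + 0\{c} + a.X\{b,c} + a.0\{a,c}\{c}))\{b,c} has moves (no moves)
  p3 = 0\{a,c}\{c} has moves (no moves)
Reachable graph of Q (4 states):
  q0 = rec X. b.(0\{c} + 0\{c} + a.X\{b,c} + a.0\{a,c}\{c}) has moves -b-> q1
  q1 = 0\{c} + 0\{c} + a.(rec X. b.(0\{c} + 0\{c} + a.X\{b,c} + a.0\{a,c}\{c}))\{b,c} + a.0\{a,c}\{c} has moves -a-> q2, -a-> q3
  q2 = (rec X. b.(0\{c} + 0\{c} + a.X\{b,c} + a.0\{a,c}\{c}))\{b,c} has moves (no moves)
  q3 = 0\{a,c}\{c} has moves (no moves)
Run σ = ⟨c⟩ on P: start {p0}
  [1] c ⇒ {p1}
  ✓ P
Run σ = ⟨c⟩ on Q: start {q0}
  [1] c ⇒ no successor for Q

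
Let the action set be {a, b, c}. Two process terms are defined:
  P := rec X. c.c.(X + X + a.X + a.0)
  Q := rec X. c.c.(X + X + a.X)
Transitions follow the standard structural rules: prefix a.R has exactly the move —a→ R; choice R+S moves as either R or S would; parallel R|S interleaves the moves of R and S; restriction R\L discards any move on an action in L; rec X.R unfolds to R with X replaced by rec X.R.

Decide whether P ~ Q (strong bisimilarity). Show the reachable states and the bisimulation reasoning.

P ≁ Q

P's transition system — 4 states:
  m0 = rec X. c.c.(X + X + a.X + a.0) has moves =c=> m1
  m1 = c.((rec X. c.c.(X + X + a.X + a.0)) + (rec X. c.c.(X + X + a.X + a.0)) + a.(rec X. c.c.(X + X + a.X + a.0)) + a.0) has moves =c=> m2
  m2 = (rec X. c.c.(X + X + a.X + a.0)) + (rec X. c.c.(X + X + a.X + a.0)) + a.(rec X. c.c.(X + X + a.X + a.0)) + a.0 has moves =a=> m0, =a=> m3, =c=> m1
  m3 = 0 has moves ∅
Q's transition system — 3 states:
  n0 = rec X. c.c.(X + X + a.X) has moves =c=> n1
  n1 = c.((rec X. c.c.(X + X + a.X)) + (rec X. c.c.(X + X + a.X)) + a.(rec X. c.c.(X + X + a.X))) has moves =c=> n2
  n2 = (rec X. c.c.(X + X + a.X)) + (rec X. c.c.(X + X + a.X)) + a.(rec X. c.c.(X + X + a.X)) has moves =a=> n0, =c=> n1
Partition-refinement fixed point:
  B0 = {m0}
  B1 = {m1}
  B2 = {m2}
  B3 = {m3}
  B4 = {n0}
  B5 = {n1}
  B6 = {n2}
m0 ∈ B0, n0 ∈ B4 → different blocks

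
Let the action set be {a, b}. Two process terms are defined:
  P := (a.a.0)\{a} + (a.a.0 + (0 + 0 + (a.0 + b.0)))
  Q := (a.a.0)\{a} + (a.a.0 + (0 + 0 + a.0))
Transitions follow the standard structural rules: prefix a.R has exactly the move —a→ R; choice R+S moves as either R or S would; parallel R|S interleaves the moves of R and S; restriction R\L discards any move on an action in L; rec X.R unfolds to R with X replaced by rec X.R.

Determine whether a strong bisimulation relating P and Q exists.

LTS(P): 3 reachable states
  u0 = (a.a.0)\{a} + (a.a.0 + (0 + 0 + (a.0 + b.0))) → --a--▸ u1, --a--▸ u2, --b--▸ u1
  u1 = 0 → ∅
  u2 = a.0 → --a--▸ u1
LTS(Q): 3 reachable states
  v0 = (a.a.0)\{a} + (a.a.0 + (0 + 0 + a.0)) → --a--▸ v1, --a--▸ v2
  v1 = 0 → ∅
  v2 = a.0 → --a--▸ v1
Coarsest stable partition (strong bisimilarity classes):
  B0 = {u0}
  B1 = {u1, v1}
  B2 = {u2, v2}
  B3 = {v0}
u0 ∈ B0, v0 ∈ B3 → different blocks

P ≁ Q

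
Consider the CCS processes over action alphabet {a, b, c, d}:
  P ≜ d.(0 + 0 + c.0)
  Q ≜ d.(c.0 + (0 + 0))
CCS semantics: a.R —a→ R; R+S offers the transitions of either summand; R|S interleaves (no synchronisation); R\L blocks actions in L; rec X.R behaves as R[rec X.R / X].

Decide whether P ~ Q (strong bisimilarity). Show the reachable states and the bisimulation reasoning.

P's transition system — 3 states:
  m0 = d.(0 + 0 + c.0) ⊢ --d--▸ m1
  m1 = 0 + 0 + c.0 ⊢ --c--▸ m2
  m2 = 0 ⊢ ∅
Q's transition system — 3 states:
  n0 = d.(c.0 + (0 + 0)) ⊢ --d--▸ n1
  n1 = c.0 + (0 + 0) ⊢ --c--▸ n2
  n2 = 0 ⊢ ∅
Coarsest stable partition (strong bisimilarity classes):
  B0 = {m0, n0}
  B1 = {m1, n1}
  B2 = {m2, n2}
m0 ∈ B0, n0 ∈ B0 → same block

YES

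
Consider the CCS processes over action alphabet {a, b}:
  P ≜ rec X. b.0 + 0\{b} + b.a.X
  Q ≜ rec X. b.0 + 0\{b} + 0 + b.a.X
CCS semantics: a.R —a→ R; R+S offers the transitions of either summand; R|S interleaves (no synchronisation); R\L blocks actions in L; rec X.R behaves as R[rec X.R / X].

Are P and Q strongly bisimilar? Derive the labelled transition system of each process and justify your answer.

bisimilar

LTS(P): 3 reachable states
  p0 = rec X. b.0 + 0\{b} + b.a.X :: —b→ p1, —b→ p2
  p1 = 0 :: (no moves)
  p2 = a.(rec X. b.0 + 0\{b} + b.a.X) :: —a→ p0
LTS(Q): 3 reachable states
  q0 = rec X. b.0 + 0\{b} + 0 + b.a.X :: —b→ q1, —b→ q2
  q1 = 0 :: (no moves)
  q2 = a.(rec X. b.0 + 0\{b} + 0 + b.a.X) :: —a→ q0
Partition-refinement fixed point:
  B0 = {p0, q0}
  B1 = {p2, q2}
  B2 = {p1, q1}
p0 ∈ B0, q0 ∈ B0 → same block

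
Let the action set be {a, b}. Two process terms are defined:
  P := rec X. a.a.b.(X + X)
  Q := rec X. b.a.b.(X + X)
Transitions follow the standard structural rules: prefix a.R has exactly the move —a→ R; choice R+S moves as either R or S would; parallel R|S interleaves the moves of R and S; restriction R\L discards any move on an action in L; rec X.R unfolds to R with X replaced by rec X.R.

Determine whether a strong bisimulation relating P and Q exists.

P's transition system — 4 states:
  p0 = rec X. a.a.b.(X + X) ⊢ --a--▸ p1
  p1 = a.b.((rec X. a.a.b.(X + X)) + (rec X. a.a.b.(X + X))) ⊢ --a--▸ p2
  p2 = b.((rec X. a.a.b.(X + X)) + (rec X. a.a.b.(X + X))) ⊢ --b--▸ p3
  p3 = (rec X. a.a.b.(X + X)) + (rec X. a.a.b.(X + X)) ⊢ --a--▸ p1
Q's transition system — 4 states:
  q0 = rec X. b.a.b.(X + X) ⊢ --b--▸ q1
  q1 = a.b.((rec X. b.a.b.(X + X)) + (rec X. b.a.b.(X + X))) ⊢ --a--▸ q2
  q2 = b.((rec X. b.a.b.(X + X)) + (rec X. b.a.b.(X + X))) ⊢ --b--▸ q3
  q3 = (rec X. b.a.b.(X + X)) + (rec X. b.a.b.(X + X)) ⊢ --b--▸ q1
Partition-refinement fixed point:
  B0 = {p0, p3}
  B1 = {p1}
  B2 = {p2}
  B3 = {q0, q3}
  B4 = {q1}
  B5 = {q2}
p0 ∈ B0, q0 ∈ B3 → different blocks

NO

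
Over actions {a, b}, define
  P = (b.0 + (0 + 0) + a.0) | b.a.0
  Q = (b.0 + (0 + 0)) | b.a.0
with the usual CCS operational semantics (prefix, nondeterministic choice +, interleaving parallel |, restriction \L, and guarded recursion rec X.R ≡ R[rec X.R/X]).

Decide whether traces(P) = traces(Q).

LTS(P): 6 reachable states
  p0 = (b.0 + (0 + 0) + a.0) | b.a.0 → —a→ p1, —b→ p1, —b→ p2
  p1 = 0 | b.a.0 → —b→ p3
  p2 = (b.0 + (0 + 0) + a.0) | a.0 → —a→ p3, —a→ p4, —b→ p3
  p3 = 0 | a.0 → —a→ p5
  p4 = (b.0 + (0 + 0) + a.0) | 0 → —a→ p5, —b→ p5
  p5 = 0 | 0 → ∅
LTS(Q): 6 reachable states
  q0 = (b.0 + (0 + 0)) | b.a.0 → —b→ q1, —b→ q2
  q1 = (b.0 + (0 + 0)) | a.0 → —a→ q3, —b→ q4
  q2 = 0 | b.a.0 → —b→ q4
  q3 = (b.0 + (0 + 0)) | 0 → —b→ q5
  q4 = 0 | a.0 → —a→ q5
  q5 = 0 | 0 → ∅
Run σ = ⟨a⟩ on P: start {p0}
  step 1 (a): {p1}
  ✓ P
Run σ = ⟨a⟩ on Q: start {q0}
  step 1 (a): ∅  — Q cannot continue

traces(P) ≠ traces(Q) — witness ⟨a⟩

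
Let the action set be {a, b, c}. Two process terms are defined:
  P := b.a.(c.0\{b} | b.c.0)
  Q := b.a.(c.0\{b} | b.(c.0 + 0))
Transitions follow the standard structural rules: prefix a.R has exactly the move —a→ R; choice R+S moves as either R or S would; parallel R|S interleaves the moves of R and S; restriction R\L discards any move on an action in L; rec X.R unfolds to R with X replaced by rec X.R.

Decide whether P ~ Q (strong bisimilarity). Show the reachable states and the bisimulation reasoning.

YES

Reachable graph of P (8 states):
  s0 = b.a.(c.0\{b} | b.c.0) has moves =b=> s1
  s1 = a.(c.0\{b} | b.c.0) has moves =a=> s2
  s2 = c.0\{b} | b.c.0 has moves =b=> s3, =c=> s4
  s3 = c.0\{b} | c.0 has moves =c=> s5, =c=> s6
  s4 = 0\{b} | b.c.0 has moves =b=> s5
  s5 = 0\{b} | c.0 has moves =c=> s7
  s6 = c.0\{b} | 0 has moves =c=> s7
  s7 = 0\{b} | 0 has moves deadlocked
Reachable graph of Q (8 states):
  t0 = b.a.(c.0\{b} | b.(c.0 + 0)) has moves =b=> t1
  t1 = a.(c.0\{b} | b.(c.0 + 0)) has moves =a=> t2
  t2 = c.0\{b} | b.(c.0 + 0) has moves =b=> t3, =c=> t4
  t3 = c.0\{b} | (c.0 + 0) has moves =c=> t5, =c=> t6
  t4 = 0\{b} | b.(c.0 + 0) has moves =b=> t5
  t5 = 0\{b} | (c.0 + 0) has moves =c=> t7
  t6 = c.0\{b} | 0 has moves =c=> t7
  t7 = 0\{b} | 0 has moves deadlocked
Partition-refinement fixed point:
  B0 = {s0, t0}
  B1 = {s1, t1}
  B2 = {s2, t2}
  B3 = {s4, t4}
  B4 = {s5, s6, t5, t6}
  B5 = {s7, t7}
  B6 = {s3, t3}
s0 ∈ B0, t0 ∈ B0 → same block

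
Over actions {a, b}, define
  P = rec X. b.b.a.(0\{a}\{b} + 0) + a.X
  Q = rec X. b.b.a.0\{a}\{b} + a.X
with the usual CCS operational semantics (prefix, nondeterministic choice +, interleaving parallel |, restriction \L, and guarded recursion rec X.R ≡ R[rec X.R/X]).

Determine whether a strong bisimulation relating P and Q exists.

P ~ Q

LTS(P): 4 reachable states
  s0 = rec X. b.b.a.(0\{a}\{b} + 0) + a.X :: --a--▸ s0, --b--▸ s1
  s1 = b.a.(0\{a}\{b} + 0) :: --b--▸ s2
  s2 = a.(0\{a}\{b} + 0) :: --a--▸ s3
  s3 = 0\{a}\{b} + 0 :: stopped
LTS(Q): 4 reachable states
  t0 = rec X. b.b.a.0\{a}\{b} + a.X :: --a--▸ t0, --b--▸ t1
  t1 = b.a.0\{a}\{b} :: --b--▸ t2
  t2 = a.0\{a}\{b} :: --a--▸ t3
  t3 = 0\{a}\{b} :: stopped
Bisimilarity quotient blocks:
  B0 = {s0, t0}
  B1 = {s1, t1}
  B2 = {s2, t2}
  B3 = {s3, t3}
s0 ∈ B0, t0 ∈ B0 → same block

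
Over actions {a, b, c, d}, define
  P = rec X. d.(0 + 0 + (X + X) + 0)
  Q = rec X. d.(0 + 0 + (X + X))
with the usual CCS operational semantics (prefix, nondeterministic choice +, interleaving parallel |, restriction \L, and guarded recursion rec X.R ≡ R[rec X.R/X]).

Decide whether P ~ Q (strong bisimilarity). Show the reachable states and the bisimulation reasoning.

LTS(P): 2 reachable states
  m0 = rec X. d.(0 + 0 + (X + X) + 0) → -d-> m1
  m1 = 0 + 0 + ((rec X. d.(0 + 0 + (X + X) + 0)) + (rec X. d.(0 + 0 + (X + X) + 0))) + 0 → -d-> m1
LTS(Q): 2 reachable states
  n0 = rec X. d.(0 + 0 + (X + X)) → -d-> n1
  n1 = 0 + 0 + ((rec X. d.(0 + 0 + (X + X))) + (rec X. d.(0 + 0 + (X + X)))) → -d-> n1
Partition-refinement fixed point:
  B0 = {m0, m1, n0, n1}
m0 ∈ B0, n0 ∈ B0 → same block

P ~ Q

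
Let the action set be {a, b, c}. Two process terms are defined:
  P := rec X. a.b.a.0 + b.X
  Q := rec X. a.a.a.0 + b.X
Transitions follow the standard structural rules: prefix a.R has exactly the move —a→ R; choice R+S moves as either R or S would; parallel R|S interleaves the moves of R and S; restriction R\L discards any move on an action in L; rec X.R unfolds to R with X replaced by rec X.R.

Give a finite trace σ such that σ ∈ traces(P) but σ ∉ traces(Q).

ab

LTS(P): 4 reachable states
  u0 = rec X. a.b.a.0 + b.X ⊢ ··a··> u1, ··b··> u0
  u1 = b.a.0 ⊢ ··b··> u2
  u2 = a.0 ⊢ ··a··> u3
  u3 = 0 ⊢ (no moves)
LTS(Q): 4 reachable states
  v0 = rec X. a.a.a.0 + b.X ⊢ ··a··> v1, ··b··> v0
  v1 = a.a.0 ⊢ ··a··> v2
  v2 = a.0 ⊢ ··a··> v3
  v3 = 0 ⊢ (no moves)
Executing ab from P (initial set {u0}):
  [1] a ⇒ {u1}
  [2] b ⇒ {u2}
  P completes σ.
Executing ab from Q (initial set {v0}):
  [1] a ⇒ {v1}
  [2] b ⇒ ∅  — Q cannot continue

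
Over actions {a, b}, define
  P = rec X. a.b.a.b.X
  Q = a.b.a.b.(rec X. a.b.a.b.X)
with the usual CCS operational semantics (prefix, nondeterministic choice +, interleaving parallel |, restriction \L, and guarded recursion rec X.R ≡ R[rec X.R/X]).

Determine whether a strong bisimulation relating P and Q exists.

bisimilar

Reachable graph of P (4 states):
  m0 = rec X. a.b.a.b.X → ··a··> m1
  m1 = b.a.b.(rec X. a.b.a.b.X) → ··b··> m2
  m2 = a.b.(rec X. a.b.a.b.X) → ··a··> m3
  m3 = b.(rec X. a.b.a.b.X) → ··b··> m0
Reachable graph of Q (5 states):
  n0 = a.b.a.b.(rec X. a.b.a.b.X) → ··a··> n1
  n1 = b.a.b.(rec X. a.b.a.b.X) → ··b··> n2
  n2 = a.b.(rec X. a.b.a.b.X) → ··a··> n3
  n3 = b.(rec X. a.b.a.b.X) → ··b··> n4
  n4 = rec X. a.b.a.b.X → ··a··> n1
Coarsest stable partition (strong bisimilarity classes):
  B0 = {m0, m2, n0, n2, n4}
  B1 = {m1, m3, n1, n3}
m0 ∈ B0, n0 ∈ B0 → same block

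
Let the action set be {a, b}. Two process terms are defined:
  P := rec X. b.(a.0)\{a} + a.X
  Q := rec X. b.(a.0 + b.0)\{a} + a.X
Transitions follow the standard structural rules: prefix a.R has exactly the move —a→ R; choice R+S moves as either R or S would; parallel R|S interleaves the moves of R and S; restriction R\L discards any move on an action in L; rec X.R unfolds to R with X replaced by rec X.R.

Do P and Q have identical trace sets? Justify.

P's transition system — 2 states:
  u0 = rec X. b.(a.0)\{a} + a.X ⊢ -a-> u0, -b-> u1
  u1 = (a.0)\{a} ⊢ ∅
Q's transition system — 3 states:
  v0 = rec X. b.(a.0 + b.0)\{a} + a.X ⊢ -a-> v0, -b-> v1
  v1 = (a.0 + b.0)\{a} ⊢ -b-> v2
  v2 = 0\{a} ⊢ ∅
Run σ = ⟨bb⟩ on Q: start {v0}
  step 1 (b): {v1}
  step 2 (b): {v2}
  — Q admits the full trace.
Run σ = ⟨bb⟩ on P: start {u0}
  step 1 (b): {u1}
  step 2 (b): no successor for P

traces(P) ≠ traces(Q) — witness ⟨bb⟩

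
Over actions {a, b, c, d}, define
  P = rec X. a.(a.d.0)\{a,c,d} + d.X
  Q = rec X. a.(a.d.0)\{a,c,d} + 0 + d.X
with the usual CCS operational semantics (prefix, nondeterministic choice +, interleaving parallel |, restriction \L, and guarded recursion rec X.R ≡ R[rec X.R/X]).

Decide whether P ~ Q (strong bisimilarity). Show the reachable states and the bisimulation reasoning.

Reachable graph of P (2 states):
  u0 = rec X. a.(a.d.0)\{a,c,d} + d.X | =a=> u1, =d=> u0
  u1 = (a.d.0)\{a,c,d} | ·
Reachable graph of Q (2 states):
  v0 = rec X. a.(a.d.0)\{a,c,d} + 0 + d.X | =a=> v1, =d=> v0
  v1 = (a.d.0)\{a,c,d} | ·
Coarsest stable partition (strong bisimilarity classes):
  B0 = {u0, v0}
  B1 = {u1, v1}
u0 ∈ B0, v0 ∈ B0 → same block

YES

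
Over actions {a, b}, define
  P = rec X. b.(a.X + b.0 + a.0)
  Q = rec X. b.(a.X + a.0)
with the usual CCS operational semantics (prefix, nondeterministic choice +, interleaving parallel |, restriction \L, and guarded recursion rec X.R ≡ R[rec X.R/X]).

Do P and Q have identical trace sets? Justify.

trace-distinct — witness ⟨bb⟩

Reachable graph of P (3 states):
  s0 = rec X. b.(a.X + b.0 + a.0) :: ··b··> s1
  s1 = a.(rec X. b.(a.X + b.0 + a.0)) + b.0 + a.0 :: ··a··> s0, ··a··> s2, ··b··> s2
  s2 = 0 :: (no moves)
Reachable graph of Q (3 states):
  t0 = rec X. b.(a.X + a.0) :: ··b··> t1
  t1 = a.(rec X. b.(a.X + a.0)) + a.0 :: ··a··> t0, ··a··> t2
  t2 = 0 :: (no moves)
Run σ = ⟨bb⟩ on P: start {s0}
  [1] b ⇒ {s1}
  [2] b ⇒ {s2}
  ✓ P
Run σ = ⟨bb⟩ on Q: start {t0}
  [1] b ⇒ {t1}
  [2] b ⇒ ∅  — Q cannot continue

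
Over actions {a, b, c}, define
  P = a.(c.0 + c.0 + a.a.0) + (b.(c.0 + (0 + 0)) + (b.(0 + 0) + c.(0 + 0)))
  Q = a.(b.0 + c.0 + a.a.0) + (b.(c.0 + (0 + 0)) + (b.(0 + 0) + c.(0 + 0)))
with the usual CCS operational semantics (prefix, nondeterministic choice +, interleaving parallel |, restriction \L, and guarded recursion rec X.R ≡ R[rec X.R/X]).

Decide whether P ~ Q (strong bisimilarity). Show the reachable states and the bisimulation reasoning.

P's transition system — 6 states:
  m0 = a.(c.0 + c.0 + a.a.0) + (b.(c.0 + (0 + 0)) + (b.(0 + 0) + c.(0 + 0))) :: --a--▸ m1, --b--▸ m2, --b--▸ m3, --c--▸ m2
  m1 = c.0 + c.0 + a.a.0 :: --a--▸ m4, --c--▸ m5
  m2 = 0 + 0 :: ∅
  m3 = c.0 + (0 + 0) :: --c--▸ m5
  m4 = a.0 :: --a--▸ m5
  m5 = 0 :: ∅
Q's transition system — 6 states:
  n0 = a.(b.0 + c.0 + a.a.0) + (b.(c.0 + (0 + 0)) + (b.(0 + 0) + c.(0 + 0))) :: --a--▸ n1, --b--▸ n2, --b--▸ n3, --c--▸ n2
  n1 = b.0 + c.0 + a.a.0 :: --a--▸ n4, --b--▸ n5, --c--▸ n5
  n2 = 0 + 0 :: ∅
  n3 = c.0 + (0 + 0) :: --c--▸ n5
  n4 = a.0 :: --a--▸ n5
  n5 = 0 :: ∅
Coarsest stable partition (strong bisimilarity classes):
  B0 = {m0}
  B1 = {m1}
  B2 = {m4, n4}
  B3 = {m2, m5, n2, n5}
  B4 = {m3, n3}
  B5 = {n0}
  B6 = {n1}
m0 ∈ B0, n0 ∈ B5 → different blocks

NO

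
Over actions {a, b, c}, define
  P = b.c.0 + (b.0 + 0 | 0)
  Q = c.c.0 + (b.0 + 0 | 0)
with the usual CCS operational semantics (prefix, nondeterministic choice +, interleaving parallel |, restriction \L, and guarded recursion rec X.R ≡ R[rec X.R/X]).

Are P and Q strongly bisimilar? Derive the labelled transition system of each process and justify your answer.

Reachable graph of P (3 states):
  m0 = b.c.0 + (b.0 + 0 | 0) | -b-> m1, -b-> m2
  m1 = 0 | deadlocked
  m2 = c.0 | -c-> m1
Reachable graph of Q (3 states):
  n0 = c.c.0 + (b.0 + 0 | 0) | -b-> n1, -c-> n2
  n1 = 0 | deadlocked
  n2 = c.0 | -c-> n1
Partition-refinement fixed point:
  B0 = {m0}
  B1 = {m2, n2}
  B2 = {m1, n1}
  B3 = {n0}
m0 ∈ B0, n0 ∈ B3 → different blocks

P ≁ Q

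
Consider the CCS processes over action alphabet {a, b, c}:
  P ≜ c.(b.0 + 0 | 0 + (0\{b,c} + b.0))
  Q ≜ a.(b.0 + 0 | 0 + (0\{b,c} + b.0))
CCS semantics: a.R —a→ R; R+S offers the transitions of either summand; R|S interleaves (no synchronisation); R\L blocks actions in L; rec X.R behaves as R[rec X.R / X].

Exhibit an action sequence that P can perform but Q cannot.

LTS(P): 3 reachable states
  u0 = c.(b.0 + 0 | 0 + (0\{b,c} + b.0)) :: --c--▸ u1
  u1 = b.0 + 0 | 0 + (0\{b,c} + b.0) :: --b--▸ u2
  u2 = 0 :: deadlocked
LTS(Q): 3 reachable states
  v0 = a.(b.0 + 0 | 0 + (0\{b,c} + b.0)) :: --a--▸ v1
  v1 = b.0 + 0 | 0 + (0\{b,c} + b.0) :: --b--▸ v2
  v2 = 0 :: deadlocked
Trace ⟨c⟩ through P, begin at {u0}:
  step 1 (c): {u1}
  ✓ P
Trace ⟨c⟩ through Q, begin at {v0}:
  step 1 (c): ∅ (Q stuck)

c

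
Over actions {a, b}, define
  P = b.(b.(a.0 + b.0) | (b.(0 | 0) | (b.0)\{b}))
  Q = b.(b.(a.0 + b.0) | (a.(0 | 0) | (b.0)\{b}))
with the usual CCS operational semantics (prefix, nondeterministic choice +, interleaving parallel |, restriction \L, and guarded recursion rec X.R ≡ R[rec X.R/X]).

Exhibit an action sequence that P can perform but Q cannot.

Reachable graph of P (7 states):
  p0 = b.(b.(a.0 + b.0) | (b.(0 | 0) | (b.0)\{b})) :: ··b··> p1
  p1 = b.(a.0 + b.0) | (b.(0 | 0) | (b.0)\{b}) :: ··b··> p2, ··b··> p3
  p2 = (a.0 + b.0) | (b.(0 | 0) | (b.0)\{b}) :: ··a··> p4, ··b··> p4, ··b··> p5
  p3 = b.(a.0 + b.0) | (0 | 0 | (b.0)\{b}) :: ··b··> p5
  p4 = 0 | (b.(0 | 0) | (b.0)\{b}) :: ··b··> p6
  p5 = (a.0 + b.0) | (0 | 0 | (b.0)\{b}) :: ··a··> p6, ··b··> p6
  p6 = 0 | (0 | 0 | (b.0)\{b}) :: stopped
Reachable graph of Q (7 states):
  q0 = b.(b.(a.0 + b.0) | (a.(0 | 0) | (b.0)\{b})) :: ··b··> q1
  q1 = b.(a.0 + b.0) | (a.(0 | 0) | (b.0)\{b}) :: ··a··> q2, ··b··> q3
  q2 = b.(a.0 + b.0) | (0 | 0 | (b.0)\{b}) :: ··b··> q4
  q3 = (a.0 + b.0) | (a.(0 | 0) | (b.0)\{b}) :: ··a··> q4, ··a··> q5, ··b··> q5
  q4 = (a.0 + b.0) | (0 | 0 | (b.0)\{b}) :: ··a··> q6, ··b··> q6
  q5 = 0 | (a.(0 | 0) | (b.0)\{b}) :: ··a··> q6
  q6 = 0 | (0 | 0 | (b.0)\{b}) :: stopped
Run σ = ⟨bbbb⟩ on P: start {p0}
  after b @ step 1: {p1}
  after b @ step 2: {p2, p3}
  after b @ step 3: {p4, p5}
  after b @ step 4: {p6}
  P completes σ.
Run σ = ⟨bbbb⟩ on Q: start {q0}
  after b @ step 1: {q1}
  after b @ step 2: {q3}
  after b @ step 3: {q5}
  after b @ step 4: no successor for Q

bbbb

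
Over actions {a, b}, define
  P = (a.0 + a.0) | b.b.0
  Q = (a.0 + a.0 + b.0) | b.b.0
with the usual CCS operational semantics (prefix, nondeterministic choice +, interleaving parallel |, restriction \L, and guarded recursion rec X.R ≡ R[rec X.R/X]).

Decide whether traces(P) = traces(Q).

traces(P) ≠ traces(Q) — witness ⟨bbb⟩

Reachable graph of P (6 states):
  u0 = (a.0 + a.0) | b.b.0 → -a-> u1, -b-> u2
  u1 = 0 | b.b.0 → -b-> u3
  u2 = (a.0 + a.0) | b.0 → -a-> u3, -b-> u4
  u3 = 0 | b.0 → -b-> u5
  u4 = (a.0 + a.0) | 0 → -a-> u5
  u5 = 0 | 0 → stopped
Reachable graph of Q (6 states):
  v0 = (a.0 + a.0 + b.0) | b.b.0 → -a-> v1, -b-> v1, -b-> v2
  v1 = 0 | b.b.0 → -b-> v3
  v2 = (a.0 + a.0 + b.0) | b.0 → -a-> v3, -b-> v3, -b-> v4
  v3 = 0 | b.0 → -b-> v5
  v4 = (a.0 + a.0 + b.0) | 0 → -a-> v5, -b-> v5
  v5 = 0 | 0 → stopped
Trace ⟨bbb⟩ through Q, begin at {v0}:
  step 1 (b): {v1, v2}
  step 2 (b): {v3, v4}
  step 3 (b): {v5}
  ✓ Q
Trace ⟨bbb⟩ through P, begin at {u0}:
  step 1 (b): {u2}
  step 2 (b): {u4}
  step 3 (b): ∅  — P cannot continue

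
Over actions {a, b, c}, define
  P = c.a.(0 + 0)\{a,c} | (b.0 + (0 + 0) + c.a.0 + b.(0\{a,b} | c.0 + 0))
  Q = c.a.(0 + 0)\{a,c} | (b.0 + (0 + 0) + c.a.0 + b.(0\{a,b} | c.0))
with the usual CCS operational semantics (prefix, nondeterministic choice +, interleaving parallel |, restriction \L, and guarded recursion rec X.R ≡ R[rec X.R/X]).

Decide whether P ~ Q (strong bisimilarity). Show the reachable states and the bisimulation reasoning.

P's transition system — 15 states:
  p0 = c.a.(0 + 0)\{a,c} | (b.0 + (0 + 0) + c.a.0 + b.(0\{a,b} | c.0 + 0)) :: =b=> p1, =b=> p2, =c=> p3, =c=> p4
  p1 = c.a.(0 + 0)\{a,c} | (0\{a,b} | c.0 + 0) :: =c=> p5, =c=> p6
  p2 = c.a.(0 + 0)\{a,c} | 0 :: =c=> p7
  p3 = a.(0 + 0)\{a,c} | (b.0 + (0 + 0) + c.a.0 + b.(0\{a,b} | c.0 + 0)) :: =a=> p8, =b=> p5, =b=> p7, =c=> p9
  p4 = c.a.(0 + 0)\{a,c} | a.0 :: =a=> p2, =c=> p9
  p5 = a.(0 + 0)\{a,c} | (0\{a,b} | c.0 + 0) :: =a=> p10, =c=> p11
  p6 = c.a.(0 + 0)\{a,c} | (0\{a,b} | 0) :: =c=> p11
  p7 = a.(0 + 0)\{a,c} | 0 :: =a=> p12
  p8 = (0 + 0)\{a,c} | (b.0 + (0 + 0) + c.a.0 + b.(0\{a,b} | c.0 + 0)) :: =b=> p10, =b=> p12, =c=> p13
  p9 = a.(0 + 0)\{a,c} | a.0 :: =a=> p13, =a=> p7
  p10 = (0 + 0)\{a,c} | (0\{a,b} | c.0 + 0) :: =c=> p14
  p11 = a.(0 + 0)\{a,c} | (0\{a,b} | 0) :: =a=> p14
  p12 = (0 + 0)\{a,c} | 0 :: (no moves)
  p13 = (0 + 0)\{a,c} | a.0 :: =a=> p12
  p14 = (0 + 0)\{a,c} | (0\{a,b} | 0) :: (no moves)
Q's transition system — 15 states:
  q0 = c.a.(0 + 0)\{a,c} | (b.0 + (0 + 0) + c.a.0 + b.(0\{a,b} | c.0)) :: =b=> q1, =b=> q2, =c=> q3, =c=> q4
  q1 = c.a.(0 + 0)\{a,c} | (0\{a,b} | c.0) :: =c=> q5, =c=> q6
  q2 = c.a.(0 + 0)\{a,c} | 0 :: =c=> q7
  q3 = a.(0 + 0)\{a,c} | (b.0 + (0 + 0) + c.a.0 + b.(0\{a,b} | c.0)) :: =a=> q8, =b=> q5, =b=> q7, =c=> q9
  q4 = c.a.(0 + 0)\{a,c} | a.0 :: =a=> q2, =c=> q9
  q5 = a.(0 + 0)\{a,c} | (0\{a,b} | c.0) :: =a=> q10, =c=> q11
  q6 = c.a.(0 + 0)\{a,c} | (0\{a,b} | 0) :: =c=> q11
  q7 = a.(0 + 0)\{a,c} | 0 :: =a=> q12
  q8 = (0 + 0)\{a,c} | (b.0 + (0 + 0) + c.a.0 + b.(0\{a,b} | c.0)) :: =b=> q10, =b=> q12, =c=> q13
  q9 = a.(0 + 0)\{a,c} | a.0 :: =a=> q13, =a=> q7
  q10 = (0 + 0)\{a,c} | (0\{a,b} | c.0) :: =c=> q14
  q11 = a.(0 + 0)\{a,c} | (0\{a,b} | 0) :: =a=> q14
  q12 = (0 + 0)\{a,c} | 0 :: (no moves)
  q13 = (0 + 0)\{a,c} | a.0 :: =a=> q12
  q14 = (0 + 0)\{a,c} | (0\{a,b} | 0) :: (no moves)
Bisimilarity quotient blocks:
  B0 = {p0, q0}
  B1 = {p3, q3}
  B2 = {p8, q8}
  B3 = {p11, p13, p7, q11, q13, q7}
  B4 = {p12, p14, q12, q14}
  B5 = {p10, q10}
  B6 = {p5, q5}
  B7 = {p9, q9}
  B8 = {p4, q4}
  B9 = {p2, p6, q2, q6}
  B10 = {p1, q1}
p0 ∈ B0, q0 ∈ B0 → same block

YES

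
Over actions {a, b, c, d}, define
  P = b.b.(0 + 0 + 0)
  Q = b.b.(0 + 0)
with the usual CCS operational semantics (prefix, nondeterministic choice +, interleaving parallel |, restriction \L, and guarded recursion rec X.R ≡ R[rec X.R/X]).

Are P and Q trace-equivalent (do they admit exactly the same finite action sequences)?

Reachable graph of P (3 states):
  u0 = b.b.(0 + 0 + 0) → —b→ u1
  u1 = b.(0 + 0 + 0) → —b→ u2
  u2 = 0 + 0 + 0 → stopped
Reachable graph of Q (3 states):
  v0 = b.b.(0 + 0) → —b→ v1
  v1 = b.(0 + 0) → —b→ v2
  v2 = 0 + 0 → stopped
Partition-refinement fixed point:
  B0 = {u0, v0}
  B1 = {u1, v1}
  B2 = {u2, v2}
u0 ∈ B0, v0 ∈ B0 → same block
Bisimilar ⇒ trace-equivalent.

trace-equivalent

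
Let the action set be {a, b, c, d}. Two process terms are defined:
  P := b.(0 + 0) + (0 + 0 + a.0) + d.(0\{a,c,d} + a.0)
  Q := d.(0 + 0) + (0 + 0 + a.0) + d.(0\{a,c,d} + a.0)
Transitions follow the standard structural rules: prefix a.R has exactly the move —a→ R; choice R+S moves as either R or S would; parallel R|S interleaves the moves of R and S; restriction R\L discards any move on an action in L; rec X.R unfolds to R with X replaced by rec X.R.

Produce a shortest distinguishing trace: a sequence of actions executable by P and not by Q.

b

LTS(P): 4 reachable states
  p0 = b.(0 + 0) + (0 + 0 + a.0) + d.(0\{a,c,d} + a.0) has moves --a--▸ p1, --b--▸ p2, --d--▸ p3
  p1 = 0 has moves (no moves)
  p2 = 0 + 0 has moves (no moves)
  p3 = 0\{a,c,d} + a.0 has moves --a--▸ p1
LTS(Q): 4 reachable states
  q0 = d.(0 + 0) + (0 + 0 + a.0) + d.(0\{a,c,d} + a.0) has moves --a--▸ q1, --d--▸ q2, --d--▸ q3
  q1 = 0 has moves (no moves)
  q2 = 0 + 0 has moves (no moves)
  q3 = 0\{a,c,d} + a.0 has moves --a--▸ q1
Executing b from P (initial set {p0}):
  after b @ step 1: {p2}
  — P admits the full trace.
Executing b from Q (initial set {q0}):
  after b @ step 1: ∅ (Q stuck)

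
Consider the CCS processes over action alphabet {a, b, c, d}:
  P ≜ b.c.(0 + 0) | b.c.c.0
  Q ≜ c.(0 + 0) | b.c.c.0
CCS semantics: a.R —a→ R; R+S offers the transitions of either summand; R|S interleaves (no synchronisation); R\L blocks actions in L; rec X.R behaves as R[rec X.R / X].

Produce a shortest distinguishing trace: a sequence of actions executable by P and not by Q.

P's transition system — 12 states:
  u0 = b.c.(0 + 0) | b.c.c.0 has moves —b→ u1, —b→ u2
  u1 = b.c.(0 + 0) | c.c.0 has moves —b→ u3, —c→ u4
  u2 = c.(0 + 0) | b.c.c.0 has moves —b→ u3, —c→ u5
  u3 = c.(0 + 0) | c.c.0 has moves —c→ u6, —c→ u7
  u4 = b.c.(0 + 0) | c.0 has moves —b→ u7, —c→ u8
  u5 = (0 + 0) | b.c.c.0 has moves —b→ u6
  u6 = (0 + 0) | c.c.0 has moves —c→ u9
  u7 = c.(0 + 0) | c.0 has moves —c→ u10, —c→ u9
  u8 = b.c.(0 + 0) | 0 has moves —b→ u10
  u9 = (0 + 0) | c.0 has moves —c→ u11
  u10 = c.(0 + 0) | 0 has moves —c→ u11
  u11 = (0 + 0) | 0 has moves deadlocked
Q's transition system — 8 states:
  v0 = c.(0 + 0) | b.c.c.0 has moves —b→ v1, —c→ v2
  v1 = c.(0 + 0) | c.c.0 has moves —c→ v3, —c→ v4
  v2 = (0 + 0) | b.c.c.0 has moves —b→ v3
  v3 = (0 + 0) | c.c.0 has moves —c→ v5
  v4 = c.(0 + 0) | c.0 has moves —c→ v5, —c→ v6
  v5 = (0 + 0) | c.0 has moves —c→ v7
  v6 = c.(0 + 0) | 0 has moves —c→ v7
  v7 = (0 + 0) | 0 has moves deadlocked
Trace ⟨bb⟩ through P, begin at {u0}:
  [1] b ⇒ {u1, u2}
  [2] b ⇒ {u3}
  P completes σ.
Trace ⟨bb⟩ through Q, begin at {v0}:
  [1] b ⇒ {v1}
  [2] b ⇒ ∅ (Q stuck)

bb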